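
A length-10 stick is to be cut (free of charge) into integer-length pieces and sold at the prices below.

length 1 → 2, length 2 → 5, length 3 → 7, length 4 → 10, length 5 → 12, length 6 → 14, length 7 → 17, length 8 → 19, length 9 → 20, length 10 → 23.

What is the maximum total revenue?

Consider every possible first cut. v[k] is the best of p[i]+v[k−i] over all sellable i≤k.
v[1] = 2
v[2] = max(2+2, 5+0) = 5
v[3] = max(2+5, 5+2, 7+0) = 7
v[4] = max(2+7, 5+5, 7+2, 10+0) = 10
v[5] = max(2+10, 5+7, 7+5, 10+2, 12+0) = 12
v[6] = max(2+12, 5+10, 7+7, 10+5, 12+2, 14+0) = 15
v[7] = max(2+15, 5+12, 7+10, …, 14+2, 17+0) = 17
v[8] = max(2+17, 5+15, 7+12, …, 17+2, 19+0) = 20
v[9] = max(2+20, 5+17, 7+15, …, 19+2, 20+0) = 22
v[10] = max(2+22, 5+20, 7+17, …, 20+2, 23+0) = 25
One optimal cutting: 2 + 2 + 2 + 2 + 2 → 5 + 5 + 5 + 5 + 5 = 25.

25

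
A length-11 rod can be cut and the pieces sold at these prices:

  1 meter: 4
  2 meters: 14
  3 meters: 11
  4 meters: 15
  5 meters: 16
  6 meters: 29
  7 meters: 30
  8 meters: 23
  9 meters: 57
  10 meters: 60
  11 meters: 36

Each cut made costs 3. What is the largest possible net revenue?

68

Build r[k] bottom-up: r[k] = max over allowed piece i of (p[i] + r[k−i]) − 3 per cut.
r[1] = 4
r[2] = 14
r[3] = 15  (first piece 1, then r[2]=14)
r[4] = 25  (first piece 2, then r[2]=14)
r[5] = 26  (first piece 1, then r[4]=25)
r[6] = 36  (first piece 2, then r[4]=25)
r[7] = 37  (first piece 1, then r[6]=36)
r[8] = 47  (first piece 2, then r[6]=36)
r[9] = 57
r[10] = 60
r[11] = 68  (first piece 2, then r[9]=57)
One optimal plan: pieces 9 + 2 (1 cut) → 71 − 3 = 68.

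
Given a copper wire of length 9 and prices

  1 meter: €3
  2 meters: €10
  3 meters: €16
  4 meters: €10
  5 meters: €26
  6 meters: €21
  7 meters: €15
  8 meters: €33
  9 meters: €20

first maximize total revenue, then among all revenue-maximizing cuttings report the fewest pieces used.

Build r[k] bottom-up: r[k] = max over allowed piece i of (p[i] + r[k−i]).
r[1] = 3
r[2] = 10
r[3] = 16
r[4] = 20  (first piece 2, then r[2]=10)
r[5] = 26  (first piece 2, then r[3]=16)
r[6] = 32  (first piece 3, then r[3]=16)
r[7] = 36  (first piece 2, then r[5]=26)
r[8] = 42  (first piece 2, then r[6]=32)
r[9] = 48  (first piece 3, then r[6]=32)
Maximum revenue is €48.
Now minimize piece count subject to staying optimal: for each k, pieces[k] = 1 + min over i with p[i]+r[k−i]=r[k] of pieces[k−i].
pieces[6] = 2
pieces[7] = 2
pieces[8] = 2
pieces[9] = 3

3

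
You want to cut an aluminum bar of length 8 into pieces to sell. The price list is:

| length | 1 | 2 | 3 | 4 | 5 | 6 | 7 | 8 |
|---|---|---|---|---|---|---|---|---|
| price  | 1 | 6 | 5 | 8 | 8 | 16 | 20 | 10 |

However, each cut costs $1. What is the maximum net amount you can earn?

21

Consider every possible first cut. net[k] is the best of p[i]+net[k−i] over all sellable i≤k, charging 1 whenever i<k.
net[1] = 1
net[2] = max(1+1-1, 6+0) = 6
net[3] = max(1+6-1, 6+1-1, 5+0) = 6
net[4] = max(1+6-1, 6+6-1, 5+1-1, 8+0) = 11
net[5] = max(1+11-1, 6+6-1, 5+6-1, 8+1-1, 8+0) = 11
net[6] = max(1+11-1, 6+11-1, 5+6-1, 8+6-1, 8+1-1, 16+0) = 16
net[7] = max(1+16-1, 6+11-1, 5+11-1, …, 16+1-1, 20+0) = 20
net[8] = max(1+20-1, 6+16-1, 5+11-1, …, 20+1-1, 10+0) = 21
One optimal plan: pieces 2 + 2 + 2 + 2 (3 cuts) → $24 − $3 = $21.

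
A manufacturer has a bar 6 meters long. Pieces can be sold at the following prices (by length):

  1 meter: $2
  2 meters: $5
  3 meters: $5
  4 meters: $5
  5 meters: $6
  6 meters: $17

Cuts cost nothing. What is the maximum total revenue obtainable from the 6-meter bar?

17

Let R[k] be the best obtainable value from length k. For each k, try every first piece i and keep the best of price[i] + R[k−i].
R[1] = 2
R[2] = 5
R[3] = 7  (first piece 1, then R[2]=5)
R[4] = 10  (first piece 2, then R[2]=5)
R[5] = 12  (first piece 1, then R[4]=10)
R[6] = 17
Best is to sell the whole 6-meter piece uncut for $17.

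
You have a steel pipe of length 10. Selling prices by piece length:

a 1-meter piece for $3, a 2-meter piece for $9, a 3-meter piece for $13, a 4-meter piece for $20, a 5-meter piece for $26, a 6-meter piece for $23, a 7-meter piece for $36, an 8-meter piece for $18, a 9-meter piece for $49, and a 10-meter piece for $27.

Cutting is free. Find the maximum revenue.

52

Let best[k] be the best obtainable value from length k. For each k, try every first piece i and keep the best of price[i] + best[k−i].
best[1] = 3
best[2] = max(3+3, 9+0) = 9
best[3] = max(3+9, 9+3, 13+0) = 13
best[4] = max(3+13, 9+9, 13+3, 20+0) = 20
best[5] = max(3+20, 9+13, 13+9, 20+3, 26+0) = 26
best[6] = max(3+26, 9+20, 13+13, 20+9, 26+3, 23+0) = 29
best[7] = max(3+29, 9+26, 13+20, …, 23+3, 36+0) = 36
best[8] = max(3+36, 9+29, 13+26, …, 36+3, 18+0) = 40
best[9] = max(3+40, 9+36, 13+29, …, 18+3, 49+0) = 49
best[10] = max(3+49, 9+40, 13+36, …, 49+3, 27+0) = 52
One optimal cutting: 9 + 1 → $49 + $3 = $52.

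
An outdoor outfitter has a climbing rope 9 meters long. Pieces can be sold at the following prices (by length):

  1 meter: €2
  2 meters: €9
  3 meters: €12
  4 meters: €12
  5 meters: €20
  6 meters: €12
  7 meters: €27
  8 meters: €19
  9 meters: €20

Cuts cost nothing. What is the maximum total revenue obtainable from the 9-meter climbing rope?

Build best[k] bottom-up: best[k] = max over allowed piece i of (p[i] + best[k−i]).
best[1] = 2
best[2] = max(2+2, 9+0) = 9
best[3] = max(2+9, 9+2, 12+0) = 12
best[4] = max(2+12, 9+9, 12+2, 12+0) = 18
best[5] = max(2+18, 9+12, 12+9, 12+2, 20+0) = 21
best[6] = max(2+21, 9+18, 12+12, 12+9, 20+2, 12+0) = 27
best[7] = max(2+27, 9+21, 12+18, …, 12+2, 27+0) = 30
best[8] = max(2+30, 9+27, 12+21, …, 27+2, 19+0) = 36
best[9] = max(2+36, 9+30, 12+27, …, 19+2, 20+0) = 39
One optimal cutting: 3 + 2 + 2 + 2 → €12 + €9 + €9 + €9 = €39.

39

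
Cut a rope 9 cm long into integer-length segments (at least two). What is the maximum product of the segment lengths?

Define P[k] = max over 1≤i<k of i · max(k−i, P[k−i]); the inner max lets the remainder stay uncut if that's better.
Small cases: P[2]=1, P[3]=2, P[4]=4.
P[5] = 2*max(3,2) = 2*3 = 6
P[6] = 3*max(3,2) = 3*3 = 9
P[7] = 2*max(5,6) = 2*6 = 12
P[8] = 2*max(6,9) = 2*9 = 18
P[9] = 3*max(6,9) = 3*9 = 27
One optimal split: 3 + 3 + 3; product 3*3*3 = 27.

27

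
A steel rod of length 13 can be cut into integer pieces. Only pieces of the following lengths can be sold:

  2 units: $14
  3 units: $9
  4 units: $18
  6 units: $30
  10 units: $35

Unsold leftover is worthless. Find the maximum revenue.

84

Build f[k] bottom-up: f[k] = max over allowed piece i of (p[i] + f[k−i]).
f[1] = 0
f[2] = 14
f[3] = max(14+0, 9+0) = 14
f[4] = max(14+14, 9+0, 18+0) = 28
f[5] = max(14+14, 9+14, 18+0) = 28
f[6] = max(14+28, 9+14, 18+14, 30+0) = 42
f[7] = max(14+28, 9+28, 18+14, 30+0) = 42
f[8] = max(14+42, 9+28, 18+28, 30+14) = 56
f[9] = max(14+42, 9+42, 18+28, 30+14) = 56
f[10] = max(14+56, 9+42, 18+42, 30+28, 35+0) = 70
f[11] = max(14+56, 9+56, 18+42, 30+28, 35+0) = 70
f[12] = max(14+70, 9+56, 18+56, 30+42, 35+14) = 84
f[13] = max(14+70, 9+70, 18+56, 30+42, 35+14) = 84
One optimal cutting: pieces 2 + 2 + 2 + 2 + 2 + 2 with 1 unit of scrap → $84.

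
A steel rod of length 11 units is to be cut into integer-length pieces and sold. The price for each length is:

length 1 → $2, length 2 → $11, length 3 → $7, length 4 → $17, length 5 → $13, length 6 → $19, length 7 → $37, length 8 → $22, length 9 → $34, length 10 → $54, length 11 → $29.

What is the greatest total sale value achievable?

Let r[k] be the best obtainable value from length k. For each k, try every first piece i and keep the best of price[i] + r[k−i].
r[1] = 2
r[2] = max(2+2, 11+0) = 11
r[3] = max(2+11, 11+2, 7+0) = 13
r[4] = max(2+13, 11+11, 7+2, 17+0) = 22
r[5] = max(2+22, 11+13, 7+11, 17+2, 13+0) = 24
r[6] = max(2+24, 11+22, 7+13, 17+11, 13+2, 19+0) = 33
r[7] = max(2+33, 11+24, 7+22, …, 19+2, 37+0) = 37
r[8] = max(2+37, 11+33, 7+24, …, 37+2, 22+0) = 44
r[9] = max(2+44, 11+37, 7+33, …, 22+2, 34+0) = 48
r[10] = max(2+48, 11+44, 7+37, …, 34+2, 54+0) = 55
r[11] = max(2+55, 11+48, 7+44, …, 54+2, 29+0) = 59
One optimal cutting: 7 + 2 + 2 → $37 + $11 + $11 = $59.

59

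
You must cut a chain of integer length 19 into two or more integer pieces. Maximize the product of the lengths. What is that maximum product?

Define m[k] = max over 1≤i<k of i · max(k−i, m[k−i]); the inner max lets the remainder stay uncut if that's better.
m[2] = 1·max(1,0) = 1·1 = 1
m[3] = 1·max(2,1) = 1·2 = 2
m[4] = 2·max(2,1) = 2·2 = 4
m[5] = 2·max(3,2) = 2·3 = 6
m[6] = 3·max(3,2) = 3·3 = 9
m[7] = 2·max(5,6) = 2·6 = 12
m[8] = 2·max(6,9) = 2·9 = 18
m[9] = 3·max(6,9) = 3·9 = 27
m[10] = 2·max(8,18) = 2·18 = 36
m[11] = 2·max(9,27) = 2·27 = 54
m[12] = 3·max(9,27) = 3·27 = 81
m[13] = 2·max(11,54) = 2·54 = 108
m[14] = 2·max(12,81) = 2·81 = 162
m[15] = 3·max(12,81) = 3·81 = 243
m[16] = 2·max(14,162) = 2·162 = 324
m[17] = 2·max(15,243) = 2·243 = 486
m[18] = 3·max(15,243) = 3·243 = 729
m[19] = 2·max(17,486) = 2·486 = 972
One optimal split: 3 + 3 + 3 + 3 + 3 + 2 + 2; product 3·3·3·3·3·2·2 = 972.

972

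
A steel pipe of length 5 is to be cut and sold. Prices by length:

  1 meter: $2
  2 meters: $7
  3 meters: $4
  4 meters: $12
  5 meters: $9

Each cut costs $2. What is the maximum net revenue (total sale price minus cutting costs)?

12

Consider every possible first cut. net[k] is the best of p[i]+net[k−i] over all sellable i≤k, charging 2 whenever i<k.
net[1] = 2
net[2] = 7
net[3] = 7  (first piece 1, then net[2]=7)
net[4] = 12  (first piece 2, then net[2]=7)
net[5] = 12  (first piece 1, then net[4]=12)
One optimal plan: pieces 2 + 2 + 1 (2 cuts) → $16 − $4 = $12.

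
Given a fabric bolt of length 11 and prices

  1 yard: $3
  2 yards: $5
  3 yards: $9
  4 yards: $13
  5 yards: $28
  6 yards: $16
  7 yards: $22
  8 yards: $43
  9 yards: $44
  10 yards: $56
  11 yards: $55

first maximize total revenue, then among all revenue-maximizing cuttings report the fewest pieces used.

2

Build r[k] bottom-up: r[k] = max over allowed piece i of (p[i] + r[k−i]).
r[1] = 3
r[2] = max(3+3, 5+0) = 6
r[3] = max(3+6, 5+3, 9+0) = 9
r[4] = max(3+9, 5+6, 9+3, 13+0) = 13
r[5] = max(3+13, 5+9, 9+6, 13+3, 28+0) = 28
r[6] = max(3+28, 5+13, 9+9, 13+6, 28+3, 16+0) = 31
r[7] = max(3+31, 5+28, 9+13, …, 16+3, 22+0) = 34
r[8] = max(3+34, 5+31, 9+28, …, 22+3, 43+0) = 43
r[9] = max(3+43, 5+34, 9+31, …, 43+3, 44+0) = 46
r[10] = max(3+46, 5+43, 9+34, …, 44+3, 56+0) = 56
r[11] = max(3+56, 5+46, 9+43, …, 56+3, 55+0) = 59
Maximum revenue is $59.
Now minimize piece count subject to staying optimal: for each k, pieces[k] = 1 + min over i with p[i]+r[k−i]=r[k] of pieces[k−i].
pieces[8] = 1
pieces[9] = 2
pieces[10] = 1
pieces[11] = 2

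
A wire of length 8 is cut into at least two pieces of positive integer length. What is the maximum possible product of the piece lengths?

18

Define g[k] = max over 1≤i<k of i · max(k−i, g[k−i]); the inner max lets the remainder stay uncut if that's better.
g[2] = 1·max(1,0) = 1·1 = 1
g[3] = 1·max(2,1) = 1·2 = 2
g[4] = 2·max(2,1) = 2·2 = 4
g[5] = 2·max(3,2) = 2·3 = 6
g[6] = 3·max(3,2) = 3·3 = 9
g[7] = 2·max(5,6) = 2·6 = 12
g[8] = 2·max(6,9) = 2·9 = 18
One optimal split: 3 + 3 + 2; product 3·3·2 = 18.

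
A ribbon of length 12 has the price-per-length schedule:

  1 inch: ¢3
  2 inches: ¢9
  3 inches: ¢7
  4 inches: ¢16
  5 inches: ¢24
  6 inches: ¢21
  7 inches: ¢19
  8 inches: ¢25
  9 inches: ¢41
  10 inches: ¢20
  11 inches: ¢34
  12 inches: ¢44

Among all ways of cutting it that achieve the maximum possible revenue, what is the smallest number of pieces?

3

Consider every possible first cut. r[k] is the best of p[i]+r[k−i] over all sellable i≤k.
r[1] = 3
r[2] = 9
r[3] = 12  (first piece 1, then r[2]=9)
r[4] = 18  (first piece 2, then r[2]=9)
r[5] = 24
r[6] = 27  (first piece 1, then r[5]=24)
r[7] = 33  (first piece 2, then r[5]=24)
r[8] = 36  (first piece 1, then r[7]=33)
r[9] = 42  (first piece 2, then r[7]=33)
r[10] = 48  (first piece 5, then r[5]=24)
r[11] = 51  (first piece 1, then r[10]=48)
r[12] = 57  (first piece 2, then r[10]=48)
Maximum revenue is ¢57.
Now minimize piece count subject to staying optimal: for each k, pieces[k] = 1 + min over i with p[i]+r[k−i]=r[k] of pieces[k−i].
pieces[9] = 3
pieces[10] = 2
pieces[11] = 3
pieces[12] = 3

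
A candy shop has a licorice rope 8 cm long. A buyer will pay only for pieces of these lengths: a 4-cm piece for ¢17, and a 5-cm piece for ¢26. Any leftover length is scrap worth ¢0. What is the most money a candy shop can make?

Let r[k] be the best obtainable value from length k. For each k, try every first piece i and keep the best of price[i] + r[k−i].
r[1] = 0
r[2] = 0
r[3] = 0
r[4] = 17
r[5] = 26
r[6] = 26
r[7] = 26
r[8] = 34  (first piece 4, then r[4]=17)
One optimal cutting: 4 + 4 → ¢34.

34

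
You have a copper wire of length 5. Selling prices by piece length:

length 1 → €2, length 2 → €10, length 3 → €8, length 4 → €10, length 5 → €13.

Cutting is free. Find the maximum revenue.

Consider every possible first cut. r[k] is the best of p[i]+r[k−i] over all sellable i≤k.
r[1] = 2
r[2] = 10
r[3] = 12  (first piece 1, then r[2]=10)
r[4] = 20  (first piece 2, then r[2]=10)
r[5] = 22  (first piece 1, then r[4]=20)
One optimal cutting: 2 + 2 + 1 → €10 + €10 + €2 = €22.

22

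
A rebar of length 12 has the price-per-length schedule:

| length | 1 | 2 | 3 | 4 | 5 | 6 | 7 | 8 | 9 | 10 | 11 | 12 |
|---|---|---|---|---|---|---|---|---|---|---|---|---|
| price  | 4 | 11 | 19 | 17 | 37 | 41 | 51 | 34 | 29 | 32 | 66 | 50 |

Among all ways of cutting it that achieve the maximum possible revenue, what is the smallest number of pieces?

2

Consider every possible first cut. r[k] is the best of p[i]+r[k−i] over all sellable i≤k.
r[1] = 4
r[2] = max(4+4, 11+0) = 11
r[3] = max(4+11, 11+4, 19+0) = 19
r[4] = max(4+19, 11+11, 19+4, 17+0) = 23
r[5] = max(4+23, 11+19, 19+11, 17+4, 37+0) = 37
r[6] = max(4+37, 11+23, 19+19, 17+11, 37+4, 41+0) = 41
r[7] = max(4+41, 11+37, 19+23, …, 41+4, 51+0) = 51
r[8] = max(4+51, 11+41, 19+37, …, 51+4, 34+0) = 56
r[9] = max(4+56, 11+51, 19+41, …, 34+4, 29+0) = 62
r[10] = max(4+62, 11+56, 19+51, …, 29+4, 32+0) = 74
r[11] = max(4+74, 11+62, 19+56, …, 32+4, 66+0) = 78
r[12] = max(4+78, 11+74, 19+62, …, 66+4, 50+0) = 88
Maximum revenue is ₹88.
Now minimize piece count subject to staying optimal: for each k, pieces[k] = 1 + min over i with p[i]+r[k−i]=r[k] of pieces[k−i].
pieces[9] = 2
pieces[10] = 2
pieces[11] = 2
pieces[12] = 2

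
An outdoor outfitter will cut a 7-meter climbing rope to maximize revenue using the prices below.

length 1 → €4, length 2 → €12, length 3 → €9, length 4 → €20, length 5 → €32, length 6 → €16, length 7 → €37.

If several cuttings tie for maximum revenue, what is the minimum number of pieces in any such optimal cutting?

2

Let r[k] be the best obtainable value from length k. For each k, try every first piece i and keep the best of price[i] + r[k−i].
r[1] = 4
r[2] = 12
r[3] = 16  (first piece 1, then r[2]=12)
r[4] = 24  (first piece 2, then r[2]=12)
r[5] = 32
r[6] = 36  (first piece 1, then r[5]=32)
r[7] = 44  (first piece 2, then r[5]=32)
Maximum revenue is €44.
Now minimize piece count subject to staying optimal: for each k, pieces[k] = 1 + min over i with p[i]+r[k−i]=r[k] of pieces[k−i].
pieces[4] = 2
pieces[5] = 1
pieces[6] = 2
pieces[7] = 2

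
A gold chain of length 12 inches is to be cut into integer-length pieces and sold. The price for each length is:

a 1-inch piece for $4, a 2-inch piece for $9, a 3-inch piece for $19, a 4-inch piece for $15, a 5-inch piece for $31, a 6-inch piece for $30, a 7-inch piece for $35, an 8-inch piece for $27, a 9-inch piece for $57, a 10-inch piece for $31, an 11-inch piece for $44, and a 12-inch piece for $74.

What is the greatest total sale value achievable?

76

Build v[k] bottom-up: v[k] = max over allowed piece i of (p[i] + v[k−i]).
v[1] = 4
v[2] = max(4+4, 9+0) = 9
v[3] = max(4+9, 9+4, 19+0) = 19
v[4] = max(4+19, 9+9, 19+4, 15+0) = 23
v[5] = max(4+23, 9+19, 19+9, 15+4, 31+0) = 31
v[6] = max(4+31, 9+23, 19+19, 15+9, 31+4, 30+0) = 38
v[7] = max(4+38, 9+31, 19+23, …, 30+4, 35+0) = 42
v[8] = max(4+42, 9+38, 19+31, …, 35+4, 27+0) = 50
v[9] = max(4+50, 9+42, 19+38, …, 27+4, 57+0) = 57
v[10] = max(4+57, 9+50, 19+42, …, 57+4, 31+0) = 62
v[11] = max(4+62, 9+57, 19+50, …, 31+4, 44+0) = 69
v[12] = max(4+69, 9+62, 19+57, …, 44+4, 74+0) = 76
One optimal cutting: 3 + 3 + 3 + 3 → $19 + $19 + $19 + $19 = $76.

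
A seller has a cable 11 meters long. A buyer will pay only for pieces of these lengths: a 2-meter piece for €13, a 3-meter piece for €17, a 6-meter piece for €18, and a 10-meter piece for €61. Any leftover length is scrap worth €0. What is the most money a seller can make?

69

Build best[k] bottom-up: best[k] = max over allowed piece i of (p[i] + best[k−i]).
best[1] = 0
best[2] = 13
best[3] = 17
best[4] = 26  (first piece 2, then best[2]=13)
best[5] = 30  (first piece 2, then best[3]=17)
best[6] = 39  (first piece 2, then best[4]=26)
best[7] = 43  (first piece 2, then best[5]=30)
best[8] = 52  (first piece 2, then best[6]=39)
best[9] = 56  (first piece 2, then best[7]=43)
best[10] = 65  (first piece 2, then best[8]=52)
best[11] = 69  (first piece 2, then best[9]=56)
One optimal cutting: 3 + 2 + 2 + 2 + 2 → €69.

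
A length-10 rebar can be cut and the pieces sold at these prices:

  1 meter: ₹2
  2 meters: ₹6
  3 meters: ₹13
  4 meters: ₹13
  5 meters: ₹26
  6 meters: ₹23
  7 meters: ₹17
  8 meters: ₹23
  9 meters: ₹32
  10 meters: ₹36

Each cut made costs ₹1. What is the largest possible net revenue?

51

Consider every possible first cut. v[k] is the best of p[i]+v[k−i] over all sellable i≤k, charging 1 whenever i<k.
v[1] = 2
v[2] = 6
v[3] = 13
v[4] = 14  (first piece 1, then v[3]=13)
v[5] = 26
v[6] = 27  (first piece 1, then v[5]=26)
v[7] = 31  (first piece 2, then v[5]=26)
v[8] = 38  (first piece 3, then v[5]=26)
v[9] = 39  (first piece 1, then v[8]=38)
v[10] = 51  (first piece 5, then v[5]=26)
One optimal plan: pieces 5 + 5 (1 cut) → ₹52 − ₹1 = ₹51.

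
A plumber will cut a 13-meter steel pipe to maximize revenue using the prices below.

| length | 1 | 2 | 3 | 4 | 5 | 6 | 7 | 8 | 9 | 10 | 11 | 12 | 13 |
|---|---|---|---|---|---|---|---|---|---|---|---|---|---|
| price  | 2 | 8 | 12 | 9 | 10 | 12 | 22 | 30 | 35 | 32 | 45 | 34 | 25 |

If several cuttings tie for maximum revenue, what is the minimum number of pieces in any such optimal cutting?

Let r[k] be the best obtainable value from length k. For each k, try every first piece i and keep the best of price[i] + r[k−i].
r[1] = 2
r[2] = max(2+2, 8+0) = 8
r[3] = max(2+8, 8+2, 12+0) = 12
r[4] = max(2+12, 8+8, 12+2, 9+0) = 16
r[5] = max(2+16, 8+12, 12+8, 9+2, 10+0) = 20
r[6] = max(2+20, 8+16, 12+12, 9+8, 10+2, 12+0) = 24
r[7] = max(2+24, 8+20, 12+16, …, 12+2, 22+0) = 28
r[8] = max(2+28, 8+24, 12+20, …, 22+2, 30+0) = 32
r[9] = max(2+32, 8+28, 12+24, …, 30+2, 35+0) = 36
r[10] = max(2+36, 8+32, 12+28, …, 35+2, 32+0) = 40
r[11] = max(2+40, 8+36, 12+32, …, 32+2, 45+0) = 45
r[12] = max(2+45, 8+40, 12+36, …, 45+2, 34+0) = 48
r[13] = max(2+48, 8+45, 12+40, …, 34+2, 25+0) = 53
Maximum revenue is $53.
Now minimize piece count subject to staying optimal: for each k, pieces[k] = 1 + min over i with p[i]+r[k−i]=r[k] of pieces[k−i].
pieces[10] = 4
pieces[11] = 1
pieces[12] = 4
pieces[13] = 2

2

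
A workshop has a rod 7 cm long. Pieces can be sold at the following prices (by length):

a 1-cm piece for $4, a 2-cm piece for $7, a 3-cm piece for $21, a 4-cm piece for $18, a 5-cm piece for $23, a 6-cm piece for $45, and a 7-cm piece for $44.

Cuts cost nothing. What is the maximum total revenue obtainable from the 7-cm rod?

49

Build R[k] bottom-up: R[k] = max over allowed piece i of (p[i] + R[k−i]).
R[1] = 4
R[2] = max(4+4, 7+0) = 8
R[3] = max(4+8, 7+4, 21+0) = 21
R[4] = max(4+21, 7+8, 21+4, 18+0) = 25
R[5] = max(4+25, 7+21, 21+8, 18+4, 23+0) = 29
R[6] = max(4+29, 7+25, 21+21, 18+8, 23+4, 45+0) = 45
R[7] = max(4+45, 7+29, 21+25, …, 45+4, 44+0) = 49
One optimal cutting: 6 + 1 → $45 + $4 = $49.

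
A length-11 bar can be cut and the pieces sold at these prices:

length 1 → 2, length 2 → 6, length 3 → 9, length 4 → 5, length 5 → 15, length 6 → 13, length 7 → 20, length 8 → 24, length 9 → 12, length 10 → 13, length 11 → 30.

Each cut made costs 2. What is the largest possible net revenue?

Consider every possible first cut. v[k] is the best of p[i]+v[k−i] over all sellable i≤k, charging 2 whenever i<k.
v[1] = 2
v[2] = 6
v[3] = 9
v[4] = 10  (first piece 2, then v[2]=6)
v[5] = 15
v[6] = 16  (first piece 3, then v[3]=9)
v[7] = 20
v[8] = 24
v[9] = 24  (first piece 1, then v[8]=24)
v[10] = 28  (first piece 2, then v[8]=24)
v[11] = 31  (first piece 3, then v[8]=24)
One optimal plan: pieces 8 + 3 (1 cut) → 33 − 2 = 31.

31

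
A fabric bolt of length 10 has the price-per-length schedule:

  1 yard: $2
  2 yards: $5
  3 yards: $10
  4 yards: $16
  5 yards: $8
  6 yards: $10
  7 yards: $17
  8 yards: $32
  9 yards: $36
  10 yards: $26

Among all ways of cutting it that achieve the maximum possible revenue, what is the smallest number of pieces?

2

Consider every possible first cut. r[k] is the best of p[i]+r[k−i] over all sellable i≤k.
r[1] = 2
r[2] = max(2+2, 5+0) = 5
r[3] = max(2+5, 5+2, 10+0) = 10
r[4] = max(2+10, 5+5, 10+2, 16+0) = 16
r[5] = max(2+16, 5+10, 10+5, 16+2, 8+0) = 18
r[6] = max(2+18, 5+16, 10+10, 16+5, 8+2, 10+0) = 21
r[7] = max(2+21, 5+18, 10+16, …, 10+2, 17+0) = 26
r[8] = max(2+26, 5+21, 10+18, …, 17+2, 32+0) = 32
r[9] = max(2+32, 5+26, 10+21, …, 32+2, 36+0) = 36
r[10] = max(2+36, 5+32, 10+26, …, 36+2, 26+0) = 38
Maximum revenue is $38.
Now minimize piece count subject to staying optimal: for each k, pieces[k] = 1 + min over i with p[i]+r[k−i]=r[k] of pieces[k−i].
pieces[7] = 2
pieces[8] = 1
pieces[9] = 1
pieces[10] = 2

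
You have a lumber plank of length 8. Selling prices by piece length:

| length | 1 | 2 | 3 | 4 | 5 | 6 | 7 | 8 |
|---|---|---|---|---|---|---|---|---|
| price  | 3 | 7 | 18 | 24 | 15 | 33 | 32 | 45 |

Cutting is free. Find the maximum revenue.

Build v[k] bottom-up: v[k] = max over allowed piece i of (p[i] + v[k−i]).
v[1] = 3
v[2] = 7
v[3] = 18
v[4] = 24
v[5] = 27  (first piece 1, then v[4]=24)
v[6] = 36  (first piece 3, then v[3]=18)
v[7] = 42  (first piece 3, then v[4]=24)
v[8] = 48  (first piece 4, then v[4]=24)
One optimal cutting: 4 + 4 → $24 + $24 = $48.

48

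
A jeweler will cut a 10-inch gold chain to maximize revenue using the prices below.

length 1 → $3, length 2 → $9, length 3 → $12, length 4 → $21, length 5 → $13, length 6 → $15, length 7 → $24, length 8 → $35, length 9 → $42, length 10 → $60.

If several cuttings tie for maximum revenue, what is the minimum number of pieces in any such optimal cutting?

1

Let r[k] be the best obtainable value from length k. For each k, try every first piece i and keep the best of price[i] + r[k−i].
r[1] = 3
r[2] = 9
r[3] = 12  (first piece 1, then r[2]=9)
r[4] = 21
r[5] = 24  (first piece 1, then r[4]=21)
r[6] = 30  (first piece 2, then r[4]=21)
r[7] = 33  (first piece 1, then r[6]=30)
r[8] = 42  (first piece 4, then r[4]=21)
r[9] = 45  (first piece 1, then r[8]=42)
r[10] = 60
Maximum revenue is $60.
Now minimize piece count subject to staying optimal: for each k, pieces[k] = 1 + min over i with p[i]+r[k−i]=r[k] of pieces[k−i].
pieces[7] = 2
pieces[8] = 2
pieces[9] = 3
pieces[10] = 1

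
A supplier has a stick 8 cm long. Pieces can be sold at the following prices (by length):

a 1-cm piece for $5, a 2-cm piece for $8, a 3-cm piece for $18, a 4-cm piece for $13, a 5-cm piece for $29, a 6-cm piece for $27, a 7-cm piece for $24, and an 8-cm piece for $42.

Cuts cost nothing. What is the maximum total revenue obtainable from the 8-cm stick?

Consider every possible first cut. R[k] is the best of p[i]+R[k−i] over all sellable i≤k.
R[1] = 5
R[2] = 10  (first piece 1, then R[1]=5)
R[3] = 18
R[4] = 23  (first piece 1, then R[3]=18)
R[5] = 29
R[6] = 36  (first piece 3, then R[3]=18)
R[7] = 41  (first piece 1, then R[6]=36)
R[8] = 47  (first piece 3, then R[5]=29)
One optimal cutting: 5 + 3 → $29 + $18 = $47.

47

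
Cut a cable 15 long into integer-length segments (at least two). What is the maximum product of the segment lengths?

Fill P[k] for k=2..15: at each k try every first piece i and multiply by the better of (k−i) uncut or P[k−i].
P[2] = 1×max(1,0) = 1×1 = 1
P[3] = 1×max(2,1) = 1×2 = 2
P[4] = 2×max(2,1) = 2×2 = 4
P[5] = 2×max(3,2) = 2×3 = 6
P[6] = 3×max(3,2) = 3×3 = 9
P[7] = 2×max(5,6) = 2×6 = 12
P[8] = 2×max(6,9) = 2×9 = 18
P[9] = 3×max(6,9) = 3×9 = 27
P[10] = 2×max(8,18) = 2×18 = 36
P[11] = 2×max(9,27) = 2×27 = 54
P[12] = 3×max(9,27) = 3×27 = 81
P[13] = 2×max(11,54) = 2×54 = 108
P[14] = 2×max(12,81) = 2×81 = 162
P[15] = 3×max(12,81) = 3×81 = 243
One optimal split: 3 + 3 + 3 + 3 + 3; product 3×3×3×3×3 = 243.

243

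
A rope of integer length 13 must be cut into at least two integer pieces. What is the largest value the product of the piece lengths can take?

Define f[k] = max over 1≤i<k of i · max(k−i, f[k−i]); the inner max lets the remainder stay uncut if that's better.
Small cases: f[2]=1, f[3]=2, f[4]=4, f[5]=6, f[6]=9, f[7]=12.
f[8] = 2*max(6,9) = 2*9 = 18
f[9] = 3*max(6,9) = 3*9 = 27
f[10] = 2*max(8,18) = 2*18 = 36
f[11] = 2*max(9,27) = 2*27 = 54
f[12] = 3*max(9,27) = 3*27 = 81
f[13] = 2*max(11,54) = 2*54 = 108
One optimal split: 3 + 3 + 3 + 2 + 2; product 3*3*3*2*2 = 108.

108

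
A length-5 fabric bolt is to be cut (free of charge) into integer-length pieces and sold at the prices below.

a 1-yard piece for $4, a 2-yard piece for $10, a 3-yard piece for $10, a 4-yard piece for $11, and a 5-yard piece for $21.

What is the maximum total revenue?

Consider every possible first cut. R[k] is the best of p[i]+R[k−i] over all sellable i≤k.
R[1] = 4
R[2] = max(4+4, 10+0) = 10
R[3] = max(4+10, 10+4, 10+0) = 14
R[4] = max(4+14, 10+10, 10+4, 11+0) = 20
R[5] = max(4+20, 10+14, 10+10, 11+4, 21+0) = 24
One optimal cutting: 2 + 2 + 1 → $10 + $10 + $4 = $24.

24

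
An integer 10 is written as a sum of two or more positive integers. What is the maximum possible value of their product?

36

Fill m[k] for k=2..10: at each k try every first piece i and multiply by the better of (k−i) uncut or m[k−i].
m[2] = 1*max(1,0) = 1*1 = 1
m[3] = max(1*2, 2*1) = 2
m[4] = max(1*3, 2*2, 3*1) = 4
m[5] = max(1*4, 2*3, 3*2, 4*1) = 6
m[6] = max(1*6, 2*4, 3*3, 4*2, 5*1) = 9
m[7] = max(1*9, 2*6, 3*4, 4*3, 5*2, 6*1) = 12
m[8] = max(1*12, 2*9, 3*6, …, 6*2, 7*1) = 18
m[9] = max(1*18, 2*12, 3*9, …, 7*2, 8*1) = 27
m[10] = max(1*27, 2*18, 3*12, …, 8*2, 9*1) = 36
One optimal split: 3 + 3 + 2 + 2; product 3*3*2*2 = 36.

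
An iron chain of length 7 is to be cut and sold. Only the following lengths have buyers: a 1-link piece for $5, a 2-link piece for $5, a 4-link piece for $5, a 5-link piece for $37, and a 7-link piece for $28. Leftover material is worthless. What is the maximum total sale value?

Consider every possible first cut. r[k] is the best of p[i]+r[k−i] over all sellable i≤k.
r[1] = 5
r[2] = max(5+5, 5+0) = 10
r[3] = max(5+10, 5+5) = 15
r[4] = max(5+15, 5+10, 5+0) = 20
r[5] = max(5+20, 5+15, 5+5, 37+0) = 37
r[6] = max(5+37, 5+20, 5+10, 37+5) = 42
r[7] = max(5+42, 5+37, 5+15, 37+10, 28+0) = 47
One optimal cutting: 5 + 1 + 1 → $47.

47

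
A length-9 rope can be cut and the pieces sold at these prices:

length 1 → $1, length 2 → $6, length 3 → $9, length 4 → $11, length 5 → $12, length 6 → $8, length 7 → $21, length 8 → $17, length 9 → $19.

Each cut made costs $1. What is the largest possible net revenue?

26

Consider every possible first cut. r[k] is the best of p[i]+r[k−i] over all sellable i≤k, charging 1 whenever i<k.
r[1] = 1
r[2] = 6
r[3] = 9
r[4] = 11  (first piece 2, then r[2]=6)
r[5] = 14  (first piece 2, then r[3]=9)
r[6] = 17  (first piece 3, then r[3]=9)
r[7] = 21
r[8] = 22  (first piece 2, then r[6]=17)
r[9] = 26  (first piece 2, then r[7]=21)
One optimal plan: pieces 7 + 2 (1 cut) → $27 − $1 = $26.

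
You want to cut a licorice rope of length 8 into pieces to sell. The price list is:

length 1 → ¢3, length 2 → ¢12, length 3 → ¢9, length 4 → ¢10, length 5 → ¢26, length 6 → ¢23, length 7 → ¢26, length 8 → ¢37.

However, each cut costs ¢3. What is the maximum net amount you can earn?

39

Let r[k] be the best obtainable value from length k. For each k, try every first piece i and keep the best of price[i] + r[k−i] minus the 3 cut fee when i<k.
r[1] = 3
r[2] = max(3+3-3, 12+0) = 12
r[3] = max(3+12-3, 12+3-3, 9+0) = 12
r[4] = max(3+12-3, 12+12-3, 9+3-3, 10+0) = 21
r[5] = max(3+21-3, 12+12-3, 9+12-3, 10+3-3, 26+0) = 26
r[6] = max(3+26-3, 12+21-3, 9+12-3, 10+12-3, 26+3-3, 23+0) = 30
r[7] = max(3+30-3, 12+26-3, 9+21-3, …, 23+3-3, 26+0) = 35
r[8] = max(3+35-3, 12+30-3, 9+26-3, …, 26+3-3, 37+0) = 39
One optimal plan: pieces 2 + 2 + 2 + 2 (3 cuts) → ¢48 − ¢9 = ¢39.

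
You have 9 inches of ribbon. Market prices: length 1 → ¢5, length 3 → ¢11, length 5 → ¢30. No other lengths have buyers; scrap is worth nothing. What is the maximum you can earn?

50

Build r[k] bottom-up: r[k] = max over allowed piece i of (p[i] + r[k−i]).
r[1] = 5
r[2] = 10  (first piece 1, then r[1]=5)
r[3] = 15  (first piece 1, then r[2]=10)
r[4] = 20  (first piece 1, then r[3]=15)
r[5] = 30
r[6] = 35  (first piece 1, then r[5]=30)
r[7] = 40  (first piece 1, then r[6]=35)
r[8] = 45  (first piece 1, then r[7]=40)
r[9] = 50  (first piece 1, then r[8]=45)
One optimal cutting: 5 + 1 + 1 + 1 + 1 → ¢50.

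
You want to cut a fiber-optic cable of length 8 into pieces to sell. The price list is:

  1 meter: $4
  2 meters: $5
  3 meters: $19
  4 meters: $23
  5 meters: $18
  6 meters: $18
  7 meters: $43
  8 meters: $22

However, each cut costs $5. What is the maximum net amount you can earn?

Let v[k] be the best obtainable value from length k. For each k, try every first piece i and keep the best of price[i] + v[k−i] minus the 5 cut fee when i<k.
v[1] = 4
v[2] = 5
v[3] = 19
v[4] = 23
v[5] = 22  (first piece 1, then v[4]=23)
v[6] = 33  (first piece 3, then v[3]=19)
v[7] = 43
v[8] = 42  (first piece 1, then v[7]=43)
One optimal plan: pieces 7 + 1 (1 cut) → $47 − $5 = $42.

42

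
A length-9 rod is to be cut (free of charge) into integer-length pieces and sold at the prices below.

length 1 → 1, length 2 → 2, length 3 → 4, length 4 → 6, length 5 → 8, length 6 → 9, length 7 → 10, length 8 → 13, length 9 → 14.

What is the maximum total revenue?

14

Build v[k] bottom-up: v[k] = max over allowed piece i of (p[i] + v[k−i]).
v[1] = 1
v[2] = max(1+1, 2+0) = 2
v[3] = max(1+2, 2+1, 4+0) = 4
v[4] = max(1+4, 2+2, 4+1, 6+0) = 6
v[5] = max(1+6, 2+4, 4+2, 6+1, 8+0) = 8
v[6] = max(1+8, 2+6, 4+4, 6+2, 8+1, 9+0) = 9
v[7] = max(1+9, 2+8, 4+6, …, 9+1, 10+0) = 10
v[8] = max(1+10, 2+9, 4+8, …, 10+1, 13+0) = 13
v[9] = max(1+13, 2+10, 4+9, …, 13+1, 14+0) = 14
One optimal cutting: 8 + 1 → 13 + 1 = 14.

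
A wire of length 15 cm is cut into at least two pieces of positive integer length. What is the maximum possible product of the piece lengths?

Let prod[k] be the best product for length k (with at least one cut). For each first piece i, the rest contributes max(k−i, prod[k−i]).
prod[2] = 1×max(1,0) = 1×1 = 1
prod[3] = 1×max(2,1) = 1×2 = 2
prod[4] = 2×max(2,1) = 2×2 = 4
prod[5] = 2×max(3,2) = 2×3 = 6
prod[6] = 3×max(3,2) = 3×3 = 9
prod[7] = 2×max(5,6) = 2×6 = 12
prod[8] = 2×max(6,9) = 2×9 = 18
prod[9] = 3×max(6,9) = 3×9 = 27
prod[10] = 2×max(8,18) = 2×18 = 36
prod[11] = 2×max(9,27) = 2×27 = 54
prod[12] = 3×max(9,27) = 3×27 = 81
prod[13] = 2×max(11,54) = 2×54 = 108
prod[14] = 2×max(12,81) = 2×81 = 162
prod[15] = 3×max(12,81) = 3×81 = 243
One optimal split: 3 + 3 + 3 + 3 + 3; product 3×3×3×3×3 = 243.

243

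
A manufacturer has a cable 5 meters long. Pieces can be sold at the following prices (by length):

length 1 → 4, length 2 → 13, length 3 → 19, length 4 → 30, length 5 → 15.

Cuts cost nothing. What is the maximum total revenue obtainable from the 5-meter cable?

34

Build v[k] bottom-up: v[k] = max over allowed piece i of (p[i] + v[k−i]).
v[1] = 4
v[2] = 13
v[3] = 19
v[4] = 30
v[5] = 34  (first piece 1, then v[4]=30)
One optimal cutting: 4 + 1 → 30 + 4 = 34.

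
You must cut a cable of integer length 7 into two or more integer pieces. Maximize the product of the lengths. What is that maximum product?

Let P[k] be the best product for length k (with at least one cut). For each first piece i, the rest contributes max(k−i, P[k−i]).
P[2] = 1·max(1,0) = 1·1 = 1
P[3] = 1·max(2,1) = 1·2 = 2
P[4] = 2·max(2,1) = 2·2 = 4
P[5] = 2·max(3,2) = 2·3 = 6
P[6] = 3·max(3,2) = 3·3 = 9
P[7] = 2·max(5,6) = 2·6 = 12
One optimal split: 3 + 2 + 2; product 3·2·2 = 12.

12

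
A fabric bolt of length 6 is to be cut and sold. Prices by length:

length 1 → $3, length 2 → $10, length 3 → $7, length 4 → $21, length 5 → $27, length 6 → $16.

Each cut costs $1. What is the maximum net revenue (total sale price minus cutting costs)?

30

Build v[k] bottom-up: v[k] = max over allowed piece i of (p[i] + v[k−i]) − 1 per cut.
v[1] = 3
v[2] = max(3+3-1, 10+0) = 10
v[3] = max(3+10-1, 10+3-1, 7+0) = 12
v[4] = max(3+12-1, 10+10-1, 7+3-1, 21+0) = 21
v[5] = max(3+21-1, 10+12-1, 7+10-1, 21+3-1, 27+0) = 27
v[6] = max(3+27-1, 10+21-1, 7+12-1, 21+10-1, 27+3-1, 16+0) = 30
One optimal plan: pieces 4 + 2 (1 cut) → $31 − $1 = $30.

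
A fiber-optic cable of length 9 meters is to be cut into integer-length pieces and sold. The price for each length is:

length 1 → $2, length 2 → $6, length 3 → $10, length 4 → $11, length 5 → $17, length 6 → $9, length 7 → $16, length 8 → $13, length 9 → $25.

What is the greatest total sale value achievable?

30

Build v[k] bottom-up: v[k] = max over allowed piece i of (p[i] + v[k−i]).
v[1] = 2
v[2] = max(2+2, 6+0) = 6
v[3] = max(2+6, 6+2, 10+0) = 10
v[4] = max(2+10, 6+6, 10+2, 11+0) = 12
v[5] = max(2+12, 6+10, 10+6, 11+2, 17+0) = 17
v[6] = max(2+17, 6+12, 10+10, 11+6, 17+2, 9+0) = 20
v[7] = max(2+20, 6+17, 10+12, …, 9+2, 16+0) = 23
v[8] = max(2+23, 6+20, 10+17, …, 16+2, 13+0) = 27
v[9] = max(2+27, 6+23, 10+20, …, 13+2, 25+0) = 30
One optimal cutting: 3 + 3 + 3 → $10 + $10 + $10 = $30.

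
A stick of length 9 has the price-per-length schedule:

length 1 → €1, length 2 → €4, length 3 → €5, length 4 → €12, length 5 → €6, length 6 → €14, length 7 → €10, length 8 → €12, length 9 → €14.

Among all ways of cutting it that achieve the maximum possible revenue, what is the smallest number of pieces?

3

Build r[k] bottom-up: r[k] = max over allowed piece i of (p[i] + r[k−i]).
r[1] = 1
r[2] = max(1+1, 4+0) = 4
r[3] = max(1+4, 4+1, 5+0) = 5
r[4] = max(1+5, 4+4, 5+1, 12+0) = 12
r[5] = max(1+12, 4+5, 5+4, 12+1, 6+0) = 13
r[6] = max(1+13, 4+12, 5+5, 12+4, 6+1, 14+0) = 16
r[7] = max(1+16, 4+13, 5+12, …, 14+1, 10+0) = 17
r[8] = max(1+17, 4+16, 5+13, …, 10+1, 12+0) = 24
r[9] = max(1+24, 4+17, 5+16, …, 12+1, 14+0) = 25
Maximum revenue is €25.
Now minimize piece count subject to staying optimal: for each k, pieces[k] = 1 + min over i with p[i]+r[k−i]=r[k] of pieces[k−i].
pieces[6] = 2
pieces[7] = 2
pieces[8] = 2
pieces[9] = 3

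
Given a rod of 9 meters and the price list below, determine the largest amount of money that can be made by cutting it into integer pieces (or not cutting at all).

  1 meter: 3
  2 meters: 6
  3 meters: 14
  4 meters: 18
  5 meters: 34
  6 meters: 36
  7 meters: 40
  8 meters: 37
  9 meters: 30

Let R[k] be the best obtainable value from length k. For each k, try every first piece i and keep the best of price[i] + R[k−i].
R[1] = 3
R[2] = 6  (first piece 1, then R[1]=3)
R[3] = 14
R[4] = 18
R[5] = 34
R[6] = 37  (first piece 1, then R[5]=34)
R[7] = 40  (first piece 1, then R[6]=37)
R[8] = 48  (first piece 3, then R[5]=34)
R[9] = 52  (first piece 4, then R[5]=34)
One optimal cutting: 5 + 4 → 34 + 18 = 52.

52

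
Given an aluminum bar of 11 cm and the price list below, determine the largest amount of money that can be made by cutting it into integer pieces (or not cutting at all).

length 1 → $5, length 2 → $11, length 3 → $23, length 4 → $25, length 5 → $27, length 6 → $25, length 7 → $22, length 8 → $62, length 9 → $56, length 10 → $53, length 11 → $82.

Build best[k] bottom-up: best[k] = max over allowed piece i of (p[i] + best[k−i]).
best[1] = 5
best[2] = 11
best[3] = 23
best[4] = 28  (first piece 1, then best[3]=23)
best[5] = 34  (first piece 2, then best[3]=23)
best[6] = 46  (first piece 3, then best[3]=23)
best[7] = 51  (first piece 1, then best[6]=46)
best[8] = 62
best[9] = 69  (first piece 3, then best[6]=46)
best[10] = 74  (first piece 1, then best[9]=69)
best[11] = 85  (first piece 3, then best[8]=62)
One optimal cutting: 8 + 3 → $62 + $23 = $85.

85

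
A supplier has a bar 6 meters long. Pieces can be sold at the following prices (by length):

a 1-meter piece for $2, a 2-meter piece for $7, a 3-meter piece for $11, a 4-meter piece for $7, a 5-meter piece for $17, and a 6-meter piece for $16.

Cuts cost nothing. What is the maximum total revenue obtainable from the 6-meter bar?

Build v[k] bottom-up: v[k] = max over allowed piece i of (p[i] + v[k−i]).
v[1] = 2
v[2] = 7
v[3] = 11
v[4] = 14  (first piece 2, then v[2]=7)
v[5] = 18  (first piece 2, then v[3]=11)
v[6] = 22  (first piece 3, then v[3]=11)
One optimal cutting: 3 + 3 → $11 + $11 = $22.

22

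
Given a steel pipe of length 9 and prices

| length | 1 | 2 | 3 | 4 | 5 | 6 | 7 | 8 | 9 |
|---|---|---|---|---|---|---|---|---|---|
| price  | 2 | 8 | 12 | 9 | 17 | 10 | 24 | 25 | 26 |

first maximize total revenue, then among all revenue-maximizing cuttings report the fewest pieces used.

3

Consider every possible first cut. r[k] is the best of p[i]+r[k−i] over all sellable i≤k.
r[1] = 2
r[2] = max(2+2, 8+0) = 8
r[3] = max(2+8, 8+2, 12+0) = 12
r[4] = max(2+12, 8+8, 12+2, 9+0) = 16
r[5] = max(2+16, 8+12, 12+8, 9+2, 17+0) = 20
r[6] = max(2+20, 8+16, 12+12, 9+8, 17+2, 10+0) = 24
r[7] = max(2+24, 8+20, 12+16, …, 10+2, 24+0) = 28
r[8] = max(2+28, 8+24, 12+20, …, 24+2, 25+0) = 32
r[9] = max(2+32, 8+28, 12+24, …, 25+2, 26+0) = 36
Maximum revenue is $36.
Now minimize piece count subject to staying optimal: for each k, pieces[k] = 1 + min over i with p[i]+r[k−i]=r[k] of pieces[k−i].
pieces[6] = 2
pieces[7] = 3
pieces[8] = 3
pieces[9] = 3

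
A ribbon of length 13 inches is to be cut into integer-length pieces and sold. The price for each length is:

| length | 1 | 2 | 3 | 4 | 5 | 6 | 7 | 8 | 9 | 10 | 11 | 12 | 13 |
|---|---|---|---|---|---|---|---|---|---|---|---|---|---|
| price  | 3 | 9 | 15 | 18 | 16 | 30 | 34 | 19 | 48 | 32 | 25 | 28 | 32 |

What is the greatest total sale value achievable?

66

Let r[k] be the best obtainable value from length k. For each k, try every first piece i and keep the best of price[i] + r[k−i].
r[1] = 3
r[2] = max(3+3, 9+0) = 9
r[3] = max(3+9, 9+3, 15+0) = 15
r[4] = max(3+15, 9+9, 15+3, 18+0) = 18
r[5] = max(3+18, 9+15, 15+9, 18+3, 16+0) = 24
r[6] = max(3+24, 9+18, 15+15, 18+9, 16+3, 30+0) = 30
r[7] = max(3+30, 9+24, 15+18, …, 30+3, 34+0) = 34
r[8] = max(3+34, 9+30, 15+24, …, 34+3, 19+0) = 39
r[9] = max(3+39, 9+34, 15+30, …, 19+3, 48+0) = 48
r[10] = max(3+48, 9+39, 15+34, …, 48+3, 32+0) = 51
r[11] = max(3+51, 9+48, 15+39, …, 32+3, 25+0) = 57
r[12] = max(3+57, 9+51, 15+48, …, 25+3, 28+0) = 63
r[13] = max(3+63, 9+57, 15+51, …, 28+3, 32+0) = 66
One optimal cutting: 9 + 3 + 1 → ¢48 + ¢15 + ¢3 = ¢66.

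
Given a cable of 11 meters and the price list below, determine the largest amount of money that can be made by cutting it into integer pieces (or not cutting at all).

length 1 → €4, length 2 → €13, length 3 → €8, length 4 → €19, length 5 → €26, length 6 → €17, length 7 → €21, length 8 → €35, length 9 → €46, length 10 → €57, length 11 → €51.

Build best[k] bottom-up: best[k] = max over allowed piece i of (p[i] + best[k−i]).
best[1] = 4
best[2] = 13
best[3] = 17  (first piece 1, then best[2]=13)
best[4] = 26  (first piece 2, then best[2]=13)
best[5] = 30  (first piece 1, then best[4]=26)
best[6] = 39  (first piece 2, then best[4]=26)
best[7] = 43  (first piece 1, then best[6]=39)
best[8] = 52  (first piece 2, then best[6]=39)
best[9] = 56  (first piece 1, then best[8]=52)
best[10] = 65  (first piece 2, then best[8]=52)
best[11] = 69  (first piece 1, then best[10]=65)
One optimal cutting: 2 + 2 + 2 + 2 + 2 + 1 → €13 + €13 + €13 + €13 + €13 + €4 = €69.

69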